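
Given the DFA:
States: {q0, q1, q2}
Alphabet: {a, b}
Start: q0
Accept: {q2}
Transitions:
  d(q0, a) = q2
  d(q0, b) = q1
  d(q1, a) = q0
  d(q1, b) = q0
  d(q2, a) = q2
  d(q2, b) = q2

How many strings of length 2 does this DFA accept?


Enumerating all length-2 strings:
  "aa" -> q2 [accept]
  "ab" -> q2 [accept]
  "ba" -> q0 [reject]
  "bb" -> q0 [reject]

2 out of 4


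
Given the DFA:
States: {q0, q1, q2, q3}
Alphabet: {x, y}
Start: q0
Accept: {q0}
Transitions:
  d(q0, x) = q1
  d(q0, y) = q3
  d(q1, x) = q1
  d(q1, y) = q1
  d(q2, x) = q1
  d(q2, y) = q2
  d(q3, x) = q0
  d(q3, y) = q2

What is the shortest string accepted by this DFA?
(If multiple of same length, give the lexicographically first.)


BFS by string length (lex-first path to each state shown):
  len 0: q0<-""
Found accept state at length 0.

"" (empty string)


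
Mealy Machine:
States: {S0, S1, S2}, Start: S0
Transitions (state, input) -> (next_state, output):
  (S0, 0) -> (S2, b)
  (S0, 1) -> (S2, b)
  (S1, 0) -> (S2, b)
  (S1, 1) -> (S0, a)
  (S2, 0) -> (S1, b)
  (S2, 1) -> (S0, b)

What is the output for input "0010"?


Step-by-step:
  (S0, 0) -> (S2, b)
  (S2, 0) -> (S1, b)
  (S1, 1) -> (S0, a)
  (S0, 0) -> (S2, b)

"bbab"


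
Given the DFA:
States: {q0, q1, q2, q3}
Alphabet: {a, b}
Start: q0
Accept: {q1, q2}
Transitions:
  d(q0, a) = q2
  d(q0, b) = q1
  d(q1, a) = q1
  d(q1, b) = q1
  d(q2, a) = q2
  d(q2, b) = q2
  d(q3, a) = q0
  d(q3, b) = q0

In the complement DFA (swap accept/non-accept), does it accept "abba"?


Trace: q0 -> q2 -> q2 -> q2 -> q2
Final: q2
Original accept: {q1, q2}
Complement: q2 is in original accept

No, complement rejects (original accepts)


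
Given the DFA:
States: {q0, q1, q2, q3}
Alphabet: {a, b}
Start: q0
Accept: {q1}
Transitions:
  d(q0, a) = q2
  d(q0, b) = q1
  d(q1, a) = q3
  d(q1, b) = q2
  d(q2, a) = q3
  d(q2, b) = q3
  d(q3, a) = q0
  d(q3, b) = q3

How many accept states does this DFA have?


Accept states listed: {q1}
Counting: q1(1)

1


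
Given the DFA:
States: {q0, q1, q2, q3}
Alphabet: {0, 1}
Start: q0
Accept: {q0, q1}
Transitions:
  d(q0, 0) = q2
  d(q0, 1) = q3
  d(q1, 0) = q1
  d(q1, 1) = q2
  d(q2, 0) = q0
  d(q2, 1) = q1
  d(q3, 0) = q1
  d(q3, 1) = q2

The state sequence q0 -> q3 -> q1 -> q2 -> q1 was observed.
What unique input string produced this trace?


Trace back each transition to find the symbol:
  q0 --[1]--> q3
  q3 --[0]--> q1
  q1 --[1]--> q2
  q2 --[1]--> q1

"1011"


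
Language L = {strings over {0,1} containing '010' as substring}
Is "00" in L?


'010' does not occur

No, "00" is not in L


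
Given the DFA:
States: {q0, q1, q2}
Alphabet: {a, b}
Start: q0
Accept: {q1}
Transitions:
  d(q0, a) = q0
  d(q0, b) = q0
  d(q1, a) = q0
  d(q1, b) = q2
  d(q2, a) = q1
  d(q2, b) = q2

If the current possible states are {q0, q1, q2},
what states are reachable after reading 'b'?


Apply transition on 'b' from each current state:
  d(q0, b) = q0
  d(q1, b) = q2
  d(q2, b) = q2

{q0, q2}


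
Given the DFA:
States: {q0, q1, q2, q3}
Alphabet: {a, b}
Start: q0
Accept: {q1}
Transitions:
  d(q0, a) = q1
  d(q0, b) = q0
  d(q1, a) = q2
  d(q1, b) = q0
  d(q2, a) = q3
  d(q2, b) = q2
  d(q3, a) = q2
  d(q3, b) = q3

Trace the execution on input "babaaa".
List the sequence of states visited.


Input: babaaa
d(q0, b) = q0
d(q0, a) = q1
d(q1, b) = q0
d(q0, a) = q1
d(q1, a) = q2
d(q2, a) = q3


q0 -> q0 -> q1 -> q0 -> q1 -> q2 -> q3


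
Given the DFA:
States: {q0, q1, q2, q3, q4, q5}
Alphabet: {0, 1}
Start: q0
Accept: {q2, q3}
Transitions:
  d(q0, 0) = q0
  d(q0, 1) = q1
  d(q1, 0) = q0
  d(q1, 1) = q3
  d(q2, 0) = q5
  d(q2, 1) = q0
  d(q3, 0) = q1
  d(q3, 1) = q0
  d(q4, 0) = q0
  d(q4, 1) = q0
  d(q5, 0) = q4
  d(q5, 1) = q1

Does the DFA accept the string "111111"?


Trace: q0 -> q1 -> q3 -> q0 -> q1 -> q3 -> q0
Final state: q0
Accept states: {q2, q3}

No, rejected (final state q0 is not an accept state)


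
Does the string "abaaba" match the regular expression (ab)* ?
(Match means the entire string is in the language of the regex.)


|string| = 6; first = 'a'; last = 'a'

No, "abaaba" does not match (ab)*


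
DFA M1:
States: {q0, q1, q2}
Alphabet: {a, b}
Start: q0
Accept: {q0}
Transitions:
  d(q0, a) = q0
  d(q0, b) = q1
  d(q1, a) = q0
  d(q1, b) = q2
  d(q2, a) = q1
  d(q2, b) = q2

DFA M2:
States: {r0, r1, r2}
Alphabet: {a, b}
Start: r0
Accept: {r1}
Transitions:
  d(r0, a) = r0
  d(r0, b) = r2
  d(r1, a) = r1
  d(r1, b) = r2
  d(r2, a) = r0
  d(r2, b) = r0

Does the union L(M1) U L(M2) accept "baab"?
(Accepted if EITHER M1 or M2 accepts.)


M1: final=q1 accepted=False
M2: final=r2 accepted=False

No, union rejects (neither accepts)


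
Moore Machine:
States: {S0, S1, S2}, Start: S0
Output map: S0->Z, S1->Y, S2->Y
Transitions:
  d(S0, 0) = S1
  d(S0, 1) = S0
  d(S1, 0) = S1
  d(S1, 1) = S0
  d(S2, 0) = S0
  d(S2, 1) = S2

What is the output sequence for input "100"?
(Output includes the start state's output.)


Start: S0 (output Z)
  --1--> S0 (output Z)
  --0--> S1 (output Y)
  --0--> S1 (output Y)

"ZZYY"


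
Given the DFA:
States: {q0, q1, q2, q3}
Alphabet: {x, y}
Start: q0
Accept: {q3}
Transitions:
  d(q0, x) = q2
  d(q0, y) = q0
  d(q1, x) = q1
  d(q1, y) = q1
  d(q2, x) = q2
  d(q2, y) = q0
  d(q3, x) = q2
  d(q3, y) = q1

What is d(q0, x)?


Looking up transition d(q0, x)

q2


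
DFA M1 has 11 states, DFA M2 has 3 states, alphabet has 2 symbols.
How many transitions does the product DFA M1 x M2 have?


Product DFA has 11 * 3 = 33 states.
Each has 2 transitions: 33 * 2 = 66

66


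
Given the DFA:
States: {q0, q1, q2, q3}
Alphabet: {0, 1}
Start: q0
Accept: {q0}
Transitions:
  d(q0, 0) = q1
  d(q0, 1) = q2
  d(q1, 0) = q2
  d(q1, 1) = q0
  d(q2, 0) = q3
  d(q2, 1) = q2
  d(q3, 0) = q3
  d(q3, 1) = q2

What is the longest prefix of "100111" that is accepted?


Run the DFA, marking each prefix where the state is accepting:
  "" -> q0 [accept]
  "1" -> q2 [reject]
  "10" -> q3 [reject]
  "100" -> q3 [reject]
  "1001" -> q2 [reject]
  "10011" -> q2 [reject]
  "100111" -> q2 [reject]

""


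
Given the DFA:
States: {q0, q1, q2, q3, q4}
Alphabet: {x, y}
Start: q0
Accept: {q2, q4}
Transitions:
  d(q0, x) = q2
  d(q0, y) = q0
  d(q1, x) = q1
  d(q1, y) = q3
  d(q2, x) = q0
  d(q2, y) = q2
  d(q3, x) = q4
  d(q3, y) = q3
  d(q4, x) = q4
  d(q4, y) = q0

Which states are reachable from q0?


BFS from q0:
  layer 0: {q0}
  layer 1: {q2}

{q0, q2}


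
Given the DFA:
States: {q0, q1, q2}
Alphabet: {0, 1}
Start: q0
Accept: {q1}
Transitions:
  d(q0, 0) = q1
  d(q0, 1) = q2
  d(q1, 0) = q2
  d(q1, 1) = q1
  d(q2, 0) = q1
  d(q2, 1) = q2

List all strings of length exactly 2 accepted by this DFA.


All strings of length 2: 4 total
Accepted: 2

"01", "10"


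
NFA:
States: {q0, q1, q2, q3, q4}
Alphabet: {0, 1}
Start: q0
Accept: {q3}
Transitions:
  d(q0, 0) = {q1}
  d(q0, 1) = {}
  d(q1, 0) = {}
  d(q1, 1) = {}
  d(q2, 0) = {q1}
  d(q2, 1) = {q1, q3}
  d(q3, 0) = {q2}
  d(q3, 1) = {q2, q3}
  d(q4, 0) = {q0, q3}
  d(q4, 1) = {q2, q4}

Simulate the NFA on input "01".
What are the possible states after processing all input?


Start: {q0}
  --0--> {q1}
  --1--> {}

{} (empty set, no valid transitions)


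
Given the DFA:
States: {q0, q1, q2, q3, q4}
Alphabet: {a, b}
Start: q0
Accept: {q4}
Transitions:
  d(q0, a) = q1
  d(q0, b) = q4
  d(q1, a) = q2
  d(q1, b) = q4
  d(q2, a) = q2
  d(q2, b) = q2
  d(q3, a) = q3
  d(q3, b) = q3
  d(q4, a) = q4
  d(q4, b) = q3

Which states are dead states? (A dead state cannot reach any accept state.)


Forward reachability from each state:
  q0 -> reaches accept state q4 (live)
  q1 -> reaches accept state q4 (live)
  q2 -> reaches {q2}, no accept state (dead)
  q3 -> reaches {q3}, no accept state (dead)
  q4 -> reaches accept state q4 (live)

{q2, q3}


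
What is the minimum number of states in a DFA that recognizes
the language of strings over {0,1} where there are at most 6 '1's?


States: count = 0, 1, ..., 6 (all accepting; 7 states), plus a dead state for count > 6.
Total: 7 + 1 = 8.

8


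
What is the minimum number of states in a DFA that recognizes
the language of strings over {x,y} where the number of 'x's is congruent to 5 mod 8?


States track (count of 'x') mod 8.
Need 8 states: one per remainder 0..7; accept = remainder 5.

8


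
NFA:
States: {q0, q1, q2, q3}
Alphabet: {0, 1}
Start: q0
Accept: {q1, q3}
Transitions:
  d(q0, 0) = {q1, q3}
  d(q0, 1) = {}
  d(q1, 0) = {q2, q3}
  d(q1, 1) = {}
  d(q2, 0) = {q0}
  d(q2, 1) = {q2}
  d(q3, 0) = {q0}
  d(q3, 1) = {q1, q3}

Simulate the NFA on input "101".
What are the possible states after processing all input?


Start: {q0}
  --1--> {}
  --0--> {}
  --1--> {}

{} (empty set, no valid transitions)


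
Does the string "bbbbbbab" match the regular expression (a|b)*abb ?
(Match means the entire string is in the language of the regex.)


|string| = 8; first = 'b'; last = 'b'

No, "bbbbbbab" does not match (a|b)*abb


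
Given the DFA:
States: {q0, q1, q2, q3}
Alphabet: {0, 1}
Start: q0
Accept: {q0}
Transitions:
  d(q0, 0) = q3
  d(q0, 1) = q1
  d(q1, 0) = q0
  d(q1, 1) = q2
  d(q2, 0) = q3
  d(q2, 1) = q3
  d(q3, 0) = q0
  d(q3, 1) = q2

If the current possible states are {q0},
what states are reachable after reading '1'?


Apply transition on '1' from each current state:
  d(q0, 1) = q1

{q1}


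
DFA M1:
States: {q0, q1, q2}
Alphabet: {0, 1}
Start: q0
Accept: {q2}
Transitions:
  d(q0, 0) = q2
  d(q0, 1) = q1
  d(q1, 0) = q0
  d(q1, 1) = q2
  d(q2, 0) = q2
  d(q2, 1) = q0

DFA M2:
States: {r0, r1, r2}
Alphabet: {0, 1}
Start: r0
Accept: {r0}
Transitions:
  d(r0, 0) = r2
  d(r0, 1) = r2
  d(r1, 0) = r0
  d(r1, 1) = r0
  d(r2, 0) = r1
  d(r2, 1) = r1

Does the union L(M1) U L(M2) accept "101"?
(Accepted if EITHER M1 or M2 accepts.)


M1: final=q1 accepted=False
M2: final=r0 accepted=True

Yes, union accepts


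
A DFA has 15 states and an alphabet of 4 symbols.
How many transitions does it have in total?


Each state has exactly one transition per symbol.
15 * 4 = 60

60


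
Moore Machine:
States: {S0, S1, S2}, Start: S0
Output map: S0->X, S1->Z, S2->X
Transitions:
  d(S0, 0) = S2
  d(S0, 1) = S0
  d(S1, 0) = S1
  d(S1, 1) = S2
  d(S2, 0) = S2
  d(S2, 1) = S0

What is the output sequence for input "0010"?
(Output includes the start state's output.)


Start: S0 (output X)
  --0--> S2 (output X)
  --0--> S2 (output X)
  --1--> S0 (output X)
  --0--> S2 (output X)

"XXXXX"


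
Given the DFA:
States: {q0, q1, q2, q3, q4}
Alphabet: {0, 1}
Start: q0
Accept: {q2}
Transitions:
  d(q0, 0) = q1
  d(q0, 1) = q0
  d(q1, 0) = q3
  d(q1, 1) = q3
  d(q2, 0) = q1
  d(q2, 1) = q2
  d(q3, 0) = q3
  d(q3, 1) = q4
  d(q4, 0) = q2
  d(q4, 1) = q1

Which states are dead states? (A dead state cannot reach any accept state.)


Forward reachability from each state:
  q0 -> reaches accept state q2 (live)
  q1 -> reaches accept state q2 (live)
  q2 -> reaches accept state q2 (live)
  q3 -> reaches accept state q2 (live)
  q4 -> reaches accept state q2 (live)

None (all states can reach an accept state)


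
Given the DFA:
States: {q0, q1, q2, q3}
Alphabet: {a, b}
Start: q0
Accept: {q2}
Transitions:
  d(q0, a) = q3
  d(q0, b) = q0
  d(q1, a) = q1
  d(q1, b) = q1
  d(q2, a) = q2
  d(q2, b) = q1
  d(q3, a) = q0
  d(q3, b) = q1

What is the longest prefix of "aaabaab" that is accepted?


Run the DFA, marking each prefix where the state is accepting:
  "" -> q0 [reject]
  "a" -> q3 [reject]
  "aa" -> q0 [reject]
  "aaa" -> q3 [reject]
  "aaab" -> q1 [reject]
  "aaaba" -> q1 [reject]
  "aaabaa" -> q1 [reject]
  "aaabaab" -> q1 [reject]

No prefix is accepted


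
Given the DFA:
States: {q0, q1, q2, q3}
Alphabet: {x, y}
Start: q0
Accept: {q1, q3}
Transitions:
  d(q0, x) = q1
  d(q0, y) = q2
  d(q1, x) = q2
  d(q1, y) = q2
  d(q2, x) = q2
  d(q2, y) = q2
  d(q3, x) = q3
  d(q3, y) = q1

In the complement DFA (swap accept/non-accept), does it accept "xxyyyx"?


Trace: q0 -> q1 -> q2 -> q2 -> q2 -> q2 -> q2
Final: q2
Original accept: {q1, q3}
Complement: q2 is not in original accept

Yes, complement accepts (original rejects)


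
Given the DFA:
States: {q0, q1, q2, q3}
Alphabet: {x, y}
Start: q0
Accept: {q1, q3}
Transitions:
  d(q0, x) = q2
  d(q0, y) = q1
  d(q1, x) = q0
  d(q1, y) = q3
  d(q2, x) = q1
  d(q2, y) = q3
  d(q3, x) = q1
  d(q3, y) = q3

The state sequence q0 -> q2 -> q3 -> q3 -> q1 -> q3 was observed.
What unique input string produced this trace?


Trace back each transition to find the symbol:
  q0 --[x]--> q2
  q2 --[y]--> q3
  q3 --[y]--> q3
  q3 --[x]--> q1
  q1 --[y]--> q3

"xyyxy"


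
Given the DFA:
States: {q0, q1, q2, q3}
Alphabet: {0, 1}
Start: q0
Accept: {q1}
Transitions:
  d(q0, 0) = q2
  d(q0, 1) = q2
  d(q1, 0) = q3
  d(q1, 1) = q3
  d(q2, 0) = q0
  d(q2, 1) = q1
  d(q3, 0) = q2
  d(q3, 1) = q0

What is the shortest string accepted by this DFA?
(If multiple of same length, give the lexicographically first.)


BFS by string length (lex-first path to each state shown):
  len 0: q0<-""
  len 1: q2<-"0"
  len 2: q0<-"00", q1<-"01"
Found accept state at length 2.

"01"


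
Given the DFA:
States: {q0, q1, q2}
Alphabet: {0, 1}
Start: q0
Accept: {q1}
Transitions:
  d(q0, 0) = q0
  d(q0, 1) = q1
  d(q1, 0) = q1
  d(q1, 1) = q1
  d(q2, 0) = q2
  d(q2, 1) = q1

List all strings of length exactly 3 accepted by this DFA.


All strings of length 3: 8 total
Accepted: 7

"001", "010", "011", "100", "101", "110", "111"


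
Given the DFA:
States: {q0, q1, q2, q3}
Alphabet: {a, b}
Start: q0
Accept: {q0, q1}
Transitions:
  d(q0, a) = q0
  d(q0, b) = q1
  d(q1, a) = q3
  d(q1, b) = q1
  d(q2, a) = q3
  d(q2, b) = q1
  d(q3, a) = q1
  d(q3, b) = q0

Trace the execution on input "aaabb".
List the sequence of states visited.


Input: aaabb
d(q0, a) = q0
d(q0, a) = q0
d(q0, a) = q0
d(q0, b) = q1
d(q1, b) = q1


q0 -> q0 -> q0 -> q0 -> q1 -> q1


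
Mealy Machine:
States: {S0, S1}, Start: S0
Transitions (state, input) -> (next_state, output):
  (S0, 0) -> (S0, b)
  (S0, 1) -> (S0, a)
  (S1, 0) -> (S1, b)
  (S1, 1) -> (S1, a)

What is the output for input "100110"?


Step-by-step:
  (S0, 1) -> (S0, a)
  (S0, 0) -> (S0, b)
  (S0, 0) -> (S0, b)
  (S0, 1) -> (S0, a)
  (S0, 1) -> (S0, a)
  (S0, 0) -> (S0, b)

"abbaab"


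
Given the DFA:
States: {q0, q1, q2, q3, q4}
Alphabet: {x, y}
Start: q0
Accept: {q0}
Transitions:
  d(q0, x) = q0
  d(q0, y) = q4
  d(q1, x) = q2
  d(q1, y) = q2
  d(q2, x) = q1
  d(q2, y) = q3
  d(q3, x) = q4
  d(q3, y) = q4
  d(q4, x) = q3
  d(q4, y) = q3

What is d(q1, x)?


Looking up transition d(q1, x)

q2


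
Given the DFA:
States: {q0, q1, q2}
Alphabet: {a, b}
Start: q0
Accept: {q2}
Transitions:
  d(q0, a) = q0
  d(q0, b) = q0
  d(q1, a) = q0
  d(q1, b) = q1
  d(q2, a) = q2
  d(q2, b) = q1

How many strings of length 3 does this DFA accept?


Enumerating all length-3 strings:
  "aaa" -> q0 [reject]
  "aab" -> q0 [reject]
  "aba" -> q0 [reject]
  "abb" -> q0 [reject]
  "baa" -> q0 [reject]
  "bab" -> q0 [reject]
  "bba" -> q0 [reject]
  "bbb" -> q0 [reject]

0 out of 8


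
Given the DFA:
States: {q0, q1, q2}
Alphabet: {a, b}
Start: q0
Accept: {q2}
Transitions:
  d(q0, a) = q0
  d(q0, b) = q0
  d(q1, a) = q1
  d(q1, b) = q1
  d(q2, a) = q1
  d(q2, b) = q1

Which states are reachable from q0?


BFS from q0:
  layer 0: {q0}

{q0}


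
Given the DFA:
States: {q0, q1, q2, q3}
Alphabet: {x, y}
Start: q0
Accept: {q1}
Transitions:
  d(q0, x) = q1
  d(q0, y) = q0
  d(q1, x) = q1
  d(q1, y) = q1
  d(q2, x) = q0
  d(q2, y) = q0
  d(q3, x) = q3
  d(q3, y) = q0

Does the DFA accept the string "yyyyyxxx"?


Trace: q0 -> q0 -> q0 -> q0 -> q0 -> q0 -> q1 -> q1 -> q1
Final state: q1
Accept states: {q1}

Yes, accepted (final state q1 is an accept state)


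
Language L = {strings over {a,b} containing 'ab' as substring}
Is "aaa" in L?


'ab' does not occur

No, "aaa" is not in L


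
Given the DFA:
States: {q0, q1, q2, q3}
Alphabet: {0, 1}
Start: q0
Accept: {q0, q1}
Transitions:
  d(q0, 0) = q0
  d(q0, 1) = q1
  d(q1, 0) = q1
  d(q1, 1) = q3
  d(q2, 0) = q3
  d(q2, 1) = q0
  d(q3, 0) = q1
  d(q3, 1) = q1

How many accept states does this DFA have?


Accept states listed: {q0, q1}
Counting: q0(1) q1(2)

2


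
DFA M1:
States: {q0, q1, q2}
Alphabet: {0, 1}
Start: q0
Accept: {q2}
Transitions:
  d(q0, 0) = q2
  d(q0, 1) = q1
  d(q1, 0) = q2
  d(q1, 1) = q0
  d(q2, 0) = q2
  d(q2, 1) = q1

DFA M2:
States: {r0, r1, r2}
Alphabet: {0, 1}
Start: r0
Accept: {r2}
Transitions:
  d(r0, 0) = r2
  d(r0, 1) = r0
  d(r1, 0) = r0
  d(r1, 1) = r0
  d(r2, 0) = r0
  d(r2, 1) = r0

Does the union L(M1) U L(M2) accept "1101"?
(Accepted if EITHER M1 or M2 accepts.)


M1: final=q1 accepted=False
M2: final=r0 accepted=False

No, union rejects (neither accepts)


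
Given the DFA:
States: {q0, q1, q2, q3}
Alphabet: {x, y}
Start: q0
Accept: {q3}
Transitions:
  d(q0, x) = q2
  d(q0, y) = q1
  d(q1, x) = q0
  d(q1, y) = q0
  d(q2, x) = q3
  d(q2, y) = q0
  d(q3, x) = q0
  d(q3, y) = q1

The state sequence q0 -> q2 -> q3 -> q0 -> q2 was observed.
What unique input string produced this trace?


Trace back each transition to find the symbol:
  q0 --[x]--> q2
  q2 --[x]--> q3
  q3 --[x]--> q0
  q0 --[x]--> q2

"xxxx"


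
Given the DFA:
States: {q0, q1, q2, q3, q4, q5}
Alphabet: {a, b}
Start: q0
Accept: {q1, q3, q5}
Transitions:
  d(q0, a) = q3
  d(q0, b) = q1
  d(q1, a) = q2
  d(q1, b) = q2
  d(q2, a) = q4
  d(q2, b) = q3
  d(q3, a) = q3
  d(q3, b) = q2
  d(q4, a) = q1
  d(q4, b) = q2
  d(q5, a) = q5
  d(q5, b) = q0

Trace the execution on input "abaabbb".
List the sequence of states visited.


Input: abaabbb
d(q0, a) = q3
d(q3, b) = q2
d(q2, a) = q4
d(q4, a) = q1
d(q1, b) = q2
d(q2, b) = q3
d(q3, b) = q2


q0 -> q3 -> q2 -> q4 -> q1 -> q2 -> q3 -> q2


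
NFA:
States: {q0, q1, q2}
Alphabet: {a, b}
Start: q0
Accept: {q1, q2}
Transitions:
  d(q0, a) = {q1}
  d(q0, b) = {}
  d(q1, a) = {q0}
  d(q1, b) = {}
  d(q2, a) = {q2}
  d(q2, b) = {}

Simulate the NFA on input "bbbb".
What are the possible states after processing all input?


Start: {q0}
  --b--> {}
  --b--> {}
  --b--> {}
  --b--> {}

{} (empty set, no valid transitions)


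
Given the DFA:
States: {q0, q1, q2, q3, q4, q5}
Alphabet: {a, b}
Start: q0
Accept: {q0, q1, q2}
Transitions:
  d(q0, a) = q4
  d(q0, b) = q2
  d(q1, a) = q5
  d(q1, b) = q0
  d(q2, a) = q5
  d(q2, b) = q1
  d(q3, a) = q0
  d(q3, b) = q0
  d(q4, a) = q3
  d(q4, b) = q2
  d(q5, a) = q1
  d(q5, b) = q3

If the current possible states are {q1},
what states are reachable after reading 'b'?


Apply transition on 'b' from each current state:
  d(q1, b) = q0

{q0}


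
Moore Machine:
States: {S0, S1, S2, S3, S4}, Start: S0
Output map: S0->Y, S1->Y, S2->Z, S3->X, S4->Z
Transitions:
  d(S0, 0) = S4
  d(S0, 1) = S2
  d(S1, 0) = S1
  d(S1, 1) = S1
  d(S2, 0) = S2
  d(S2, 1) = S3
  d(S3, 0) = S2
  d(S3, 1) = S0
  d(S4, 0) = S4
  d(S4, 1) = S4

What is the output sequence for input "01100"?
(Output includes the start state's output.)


Start: S0 (output Y)
  --0--> S4 (output Z)
  --1--> S4 (output Z)
  --1--> S4 (output Z)
  --0--> S4 (output Z)
  --0--> S4 (output Z)

"YZZZZZ"


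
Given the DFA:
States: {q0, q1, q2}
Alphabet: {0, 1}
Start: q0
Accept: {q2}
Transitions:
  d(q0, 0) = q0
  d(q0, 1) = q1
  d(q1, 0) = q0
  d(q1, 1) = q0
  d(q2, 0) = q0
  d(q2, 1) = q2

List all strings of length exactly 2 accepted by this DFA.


All strings of length 2: 4 total
Accepted: 0

None


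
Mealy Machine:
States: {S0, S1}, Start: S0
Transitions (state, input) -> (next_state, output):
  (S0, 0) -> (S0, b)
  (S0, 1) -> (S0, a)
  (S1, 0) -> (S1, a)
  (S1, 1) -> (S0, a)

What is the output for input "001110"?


Step-by-step:
  (S0, 0) -> (S0, b)
  (S0, 0) -> (S0, b)
  (S0, 1) -> (S0, a)
  (S0, 1) -> (S0, a)
  (S0, 1) -> (S0, a)
  (S0, 0) -> (S0, b)

"bbaaab"


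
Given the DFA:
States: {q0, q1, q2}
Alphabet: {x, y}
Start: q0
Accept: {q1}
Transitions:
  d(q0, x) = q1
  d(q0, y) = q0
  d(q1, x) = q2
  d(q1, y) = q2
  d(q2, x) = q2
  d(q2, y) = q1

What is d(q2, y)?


Looking up transition d(q2, y)

q1


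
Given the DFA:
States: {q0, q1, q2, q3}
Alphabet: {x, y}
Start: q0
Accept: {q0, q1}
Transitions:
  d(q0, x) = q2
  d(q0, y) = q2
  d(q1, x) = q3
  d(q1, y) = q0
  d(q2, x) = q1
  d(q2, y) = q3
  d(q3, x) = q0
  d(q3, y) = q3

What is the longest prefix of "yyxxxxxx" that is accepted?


Run the DFA, marking each prefix where the state is accepting:
  "" -> q0 [accept]
  "y" -> q2 [reject]
  "yy" -> q3 [reject]
  "yyx" -> q0 [accept]
  "yyxx" -> q2 [reject]
  "yyxxx" -> q1 [accept]
  "yyxxxx" -> q3 [reject]
  "yyxxxxx" -> q0 [accept]
  "yyxxxxxx" -> q2 [reject]

"yyxxxxx"


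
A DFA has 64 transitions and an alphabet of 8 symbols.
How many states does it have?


Each state has exactly one transition per symbol.
states = transitions / |alphabet| = 64 / 8 = 8

8


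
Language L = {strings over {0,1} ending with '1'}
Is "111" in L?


last symbol = '1'

Yes, "111" is in L


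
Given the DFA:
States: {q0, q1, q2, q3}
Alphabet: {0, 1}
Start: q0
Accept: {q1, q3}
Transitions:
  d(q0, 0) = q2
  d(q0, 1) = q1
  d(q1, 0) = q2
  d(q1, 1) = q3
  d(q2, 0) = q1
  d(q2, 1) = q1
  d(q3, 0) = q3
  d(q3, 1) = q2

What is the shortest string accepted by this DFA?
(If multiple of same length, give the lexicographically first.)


BFS by string length (lex-first path to each state shown):
  len 0: q0<-""
  len 1: q1<-"1", q2<-"0"
Found accept state at length 1.

"1"


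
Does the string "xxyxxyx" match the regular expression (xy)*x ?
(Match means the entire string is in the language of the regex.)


|string| = 7; first = 'x'; last = 'x'

No, "xxyxxyx" does not match (xy)*x


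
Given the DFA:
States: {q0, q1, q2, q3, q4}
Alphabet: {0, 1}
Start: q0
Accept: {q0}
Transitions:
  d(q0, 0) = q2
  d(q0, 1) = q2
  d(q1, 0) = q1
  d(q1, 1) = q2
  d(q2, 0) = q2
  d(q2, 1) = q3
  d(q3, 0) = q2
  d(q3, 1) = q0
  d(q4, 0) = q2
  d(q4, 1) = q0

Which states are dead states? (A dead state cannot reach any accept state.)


Forward reachability from each state:
  q0 -> reaches accept state q0 (live)
  q1 -> reaches accept state q0 (live)
  q2 -> reaches accept state q0 (live)
  q3 -> reaches accept state q0 (live)
  q4 -> reaches accept state q0 (live)

None (all states can reach an accept state)


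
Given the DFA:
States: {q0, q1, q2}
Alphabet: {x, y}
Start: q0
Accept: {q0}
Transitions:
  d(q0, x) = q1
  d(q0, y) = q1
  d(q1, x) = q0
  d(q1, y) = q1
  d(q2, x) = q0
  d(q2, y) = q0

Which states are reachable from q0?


BFS from q0:
  layer 0: {q0}
  layer 1: {q1}

{q0, q1}


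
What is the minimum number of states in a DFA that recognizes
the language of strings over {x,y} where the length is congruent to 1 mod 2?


States track (length) mod 2.
Need 2 states: one per remainder 0..1; accept = remainder 1.

2


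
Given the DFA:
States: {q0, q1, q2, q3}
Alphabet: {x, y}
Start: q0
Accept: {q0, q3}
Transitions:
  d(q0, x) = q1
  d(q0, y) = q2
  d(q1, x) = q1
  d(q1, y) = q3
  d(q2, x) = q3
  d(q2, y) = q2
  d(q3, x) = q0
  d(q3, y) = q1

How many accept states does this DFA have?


Accept states listed: {q0, q3}
Counting: q0(1) q3(2)

2


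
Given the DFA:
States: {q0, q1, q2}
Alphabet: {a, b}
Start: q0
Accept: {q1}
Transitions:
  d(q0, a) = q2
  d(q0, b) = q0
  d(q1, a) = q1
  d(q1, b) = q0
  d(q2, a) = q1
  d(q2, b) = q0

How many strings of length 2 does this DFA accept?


Enumerating all length-2 strings:
  "aa" -> q1 [accept]
  "ab" -> q0 [reject]
  "ba" -> q2 [reject]
  "bb" -> q0 [reject]

1 out of 4


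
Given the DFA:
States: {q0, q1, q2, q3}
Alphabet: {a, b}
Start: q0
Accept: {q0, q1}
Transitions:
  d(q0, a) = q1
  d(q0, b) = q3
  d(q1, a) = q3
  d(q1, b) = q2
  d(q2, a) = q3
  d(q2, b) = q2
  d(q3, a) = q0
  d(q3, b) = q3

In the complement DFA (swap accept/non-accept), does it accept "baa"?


Trace: q0 -> q3 -> q0 -> q1
Final: q1
Original accept: {q0, q1}
Complement: q1 is in original accept

No, complement rejects (original accepts)


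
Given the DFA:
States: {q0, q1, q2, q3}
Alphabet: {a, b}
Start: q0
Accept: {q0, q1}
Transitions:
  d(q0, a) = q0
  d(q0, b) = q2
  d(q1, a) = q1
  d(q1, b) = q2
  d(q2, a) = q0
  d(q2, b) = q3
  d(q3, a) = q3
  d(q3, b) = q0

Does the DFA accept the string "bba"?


Trace: q0 -> q2 -> q3 -> q3
Final state: q3
Accept states: {q0, q1}

No, rejected (final state q3 is not an accept state)


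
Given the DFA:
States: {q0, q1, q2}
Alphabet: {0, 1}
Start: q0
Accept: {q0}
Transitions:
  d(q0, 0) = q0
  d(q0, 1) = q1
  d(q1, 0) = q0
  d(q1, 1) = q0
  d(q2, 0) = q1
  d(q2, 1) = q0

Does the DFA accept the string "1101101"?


Trace: q0 -> q1 -> q0 -> q0 -> q1 -> q0 -> q0 -> q1
Final state: q1
Accept states: {q0}

No, rejected (final state q1 is not an accept state)


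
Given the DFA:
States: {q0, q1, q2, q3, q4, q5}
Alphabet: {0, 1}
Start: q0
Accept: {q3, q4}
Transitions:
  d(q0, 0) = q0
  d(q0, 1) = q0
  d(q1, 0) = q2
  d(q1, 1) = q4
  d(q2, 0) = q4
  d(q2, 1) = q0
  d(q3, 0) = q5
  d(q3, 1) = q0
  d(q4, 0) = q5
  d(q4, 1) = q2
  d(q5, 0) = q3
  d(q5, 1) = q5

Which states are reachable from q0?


BFS from q0:
  layer 0: {q0}

{q0}


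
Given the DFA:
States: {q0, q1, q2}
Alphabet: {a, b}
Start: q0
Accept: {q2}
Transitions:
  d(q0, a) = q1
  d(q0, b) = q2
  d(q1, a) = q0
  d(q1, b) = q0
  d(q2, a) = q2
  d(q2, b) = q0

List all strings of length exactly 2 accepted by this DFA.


All strings of length 2: 4 total
Accepted: 1

"ba"


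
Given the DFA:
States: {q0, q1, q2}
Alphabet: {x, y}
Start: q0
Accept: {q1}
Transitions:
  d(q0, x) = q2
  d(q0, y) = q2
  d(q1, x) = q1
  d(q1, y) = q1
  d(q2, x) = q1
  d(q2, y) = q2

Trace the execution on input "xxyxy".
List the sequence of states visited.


Input: xxyxy
d(q0, x) = q2
d(q2, x) = q1
d(q1, y) = q1
d(q1, x) = q1
d(q1, y) = q1


q0 -> q2 -> q1 -> q1 -> q1 -> q1


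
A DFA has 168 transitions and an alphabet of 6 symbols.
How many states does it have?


Each state has exactly one transition per symbol.
states = transitions / |alphabet| = 168 / 6 = 28

28


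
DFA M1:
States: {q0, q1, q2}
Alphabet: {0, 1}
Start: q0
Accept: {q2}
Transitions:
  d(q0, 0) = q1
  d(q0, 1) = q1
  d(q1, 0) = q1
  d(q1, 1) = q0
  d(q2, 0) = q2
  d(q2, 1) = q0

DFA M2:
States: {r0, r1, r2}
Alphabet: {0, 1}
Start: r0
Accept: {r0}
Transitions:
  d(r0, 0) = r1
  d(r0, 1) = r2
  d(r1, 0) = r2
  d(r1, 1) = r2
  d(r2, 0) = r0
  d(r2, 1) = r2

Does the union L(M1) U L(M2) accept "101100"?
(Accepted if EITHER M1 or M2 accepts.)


M1: final=q1 accepted=False
M2: final=r1 accepted=False

No, union rejects (neither accepts)


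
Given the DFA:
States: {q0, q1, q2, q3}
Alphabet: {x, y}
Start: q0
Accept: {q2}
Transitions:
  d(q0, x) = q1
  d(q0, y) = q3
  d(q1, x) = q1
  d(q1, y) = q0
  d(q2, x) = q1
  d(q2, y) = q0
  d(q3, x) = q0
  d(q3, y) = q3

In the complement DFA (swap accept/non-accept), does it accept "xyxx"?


Trace: q0 -> q1 -> q0 -> q1 -> q1
Final: q1
Original accept: {q2}
Complement: q1 is not in original accept

Yes, complement accepts (original rejects)


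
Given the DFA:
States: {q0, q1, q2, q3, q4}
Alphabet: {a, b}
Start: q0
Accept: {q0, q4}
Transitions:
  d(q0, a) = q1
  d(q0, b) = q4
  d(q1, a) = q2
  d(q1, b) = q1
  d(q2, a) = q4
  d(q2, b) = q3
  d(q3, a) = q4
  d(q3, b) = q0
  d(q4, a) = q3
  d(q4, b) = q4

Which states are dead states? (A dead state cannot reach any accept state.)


Forward reachability from each state:
  q0 -> reaches accept state q0 (live)
  q1 -> reaches accept state q0 (live)
  q2 -> reaches accept state q0 (live)
  q3 -> reaches accept state q0 (live)
  q4 -> reaches accept state q0 (live)

None (all states can reach an accept state)


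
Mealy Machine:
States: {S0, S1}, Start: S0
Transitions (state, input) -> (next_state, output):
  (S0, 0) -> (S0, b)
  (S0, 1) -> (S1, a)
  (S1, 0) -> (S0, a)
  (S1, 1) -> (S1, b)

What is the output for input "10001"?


Step-by-step:
  (S0, 1) -> (S1, a)
  (S1, 0) -> (S0, a)
  (S0, 0) -> (S0, b)
  (S0, 0) -> (S0, b)
  (S0, 1) -> (S1, a)

"aabba"


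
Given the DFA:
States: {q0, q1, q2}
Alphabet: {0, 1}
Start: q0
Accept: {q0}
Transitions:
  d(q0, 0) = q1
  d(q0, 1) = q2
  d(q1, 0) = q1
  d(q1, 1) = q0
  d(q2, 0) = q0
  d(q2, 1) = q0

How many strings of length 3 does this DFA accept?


Enumerating all length-3 strings:
  "000" -> q1 [reject]
  "001" -> q0 [accept]
  "010" -> q1 [reject]
  "011" -> q2 [reject]
  "100" -> q1 [reject]
  "101" -> q2 [reject]
  "110" -> q1 [reject]
  "111" -> q2 [reject]

1 out of 8


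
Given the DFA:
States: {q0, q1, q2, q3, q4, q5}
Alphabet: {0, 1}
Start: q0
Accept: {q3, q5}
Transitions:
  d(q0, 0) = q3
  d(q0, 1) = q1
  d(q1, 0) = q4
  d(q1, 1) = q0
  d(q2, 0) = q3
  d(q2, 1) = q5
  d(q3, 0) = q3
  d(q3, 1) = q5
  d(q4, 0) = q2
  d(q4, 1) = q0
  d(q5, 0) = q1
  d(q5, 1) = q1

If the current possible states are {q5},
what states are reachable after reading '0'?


Apply transition on '0' from each current state:
  d(q5, 0) = q1

{q1}


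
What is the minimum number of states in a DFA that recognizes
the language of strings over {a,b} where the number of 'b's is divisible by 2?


States track (count of 'b') mod 2.
Need 2 states: one per remainder 0..1; accept = remainder 0.

2


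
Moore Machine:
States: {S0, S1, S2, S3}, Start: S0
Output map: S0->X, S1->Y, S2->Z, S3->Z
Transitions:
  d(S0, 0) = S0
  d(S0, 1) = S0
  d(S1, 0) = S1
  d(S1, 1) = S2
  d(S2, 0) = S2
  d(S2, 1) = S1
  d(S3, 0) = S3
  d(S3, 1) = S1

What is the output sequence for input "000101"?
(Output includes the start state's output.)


Start: S0 (output X)
  --0--> S0 (output X)
  --0--> S0 (output X)
  --0--> S0 (output X)
  --1--> S0 (output X)
  --0--> S0 (output X)
  --1--> S0 (output X)

"XXXXXXX"


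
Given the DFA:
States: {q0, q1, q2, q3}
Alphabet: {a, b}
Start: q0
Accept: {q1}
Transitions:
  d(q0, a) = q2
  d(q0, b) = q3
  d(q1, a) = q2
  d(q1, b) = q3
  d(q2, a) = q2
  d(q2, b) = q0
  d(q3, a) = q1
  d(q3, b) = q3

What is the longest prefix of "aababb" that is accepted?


Run the DFA, marking each prefix where the state is accepting:
  "" -> q0 [reject]
  "a" -> q2 [reject]
  "aa" -> q2 [reject]
  "aab" -> q0 [reject]
  "aaba" -> q2 [reject]
  "aabab" -> q0 [reject]
  "aababb" -> q3 [reject]

No prefix is accepted


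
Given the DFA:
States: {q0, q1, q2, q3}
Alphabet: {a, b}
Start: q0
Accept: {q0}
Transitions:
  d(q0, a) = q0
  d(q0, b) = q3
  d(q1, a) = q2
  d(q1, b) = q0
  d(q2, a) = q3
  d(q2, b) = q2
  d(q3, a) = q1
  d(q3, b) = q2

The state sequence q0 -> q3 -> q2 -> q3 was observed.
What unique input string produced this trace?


Trace back each transition to find the symbol:
  q0 --[b]--> q3
  q3 --[b]--> q2
  q2 --[a]--> q3

"bba"


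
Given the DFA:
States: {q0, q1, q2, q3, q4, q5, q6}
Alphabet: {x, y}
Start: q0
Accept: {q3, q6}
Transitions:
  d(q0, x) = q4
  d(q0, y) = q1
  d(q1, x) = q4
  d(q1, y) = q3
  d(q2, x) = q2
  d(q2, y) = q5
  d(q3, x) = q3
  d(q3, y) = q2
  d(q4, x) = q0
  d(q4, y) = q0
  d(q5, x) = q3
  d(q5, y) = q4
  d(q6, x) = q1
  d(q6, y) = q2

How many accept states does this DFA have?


Accept states listed: {q3, q6}
Counting: q3(1) q6(2)

2


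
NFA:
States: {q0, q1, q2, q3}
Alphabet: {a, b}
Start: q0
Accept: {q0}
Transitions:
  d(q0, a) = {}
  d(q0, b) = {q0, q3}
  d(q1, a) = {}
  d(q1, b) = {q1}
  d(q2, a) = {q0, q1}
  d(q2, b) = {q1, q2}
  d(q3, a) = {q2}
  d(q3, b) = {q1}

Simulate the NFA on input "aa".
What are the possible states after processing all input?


Start: {q0}
  --a--> {}
  --a--> {}

{} (empty set, no valid transitions)


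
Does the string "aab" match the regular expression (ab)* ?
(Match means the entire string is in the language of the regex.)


|string| = 3; first = 'a'; last = 'b'

No, "aab" does not match (ab)*


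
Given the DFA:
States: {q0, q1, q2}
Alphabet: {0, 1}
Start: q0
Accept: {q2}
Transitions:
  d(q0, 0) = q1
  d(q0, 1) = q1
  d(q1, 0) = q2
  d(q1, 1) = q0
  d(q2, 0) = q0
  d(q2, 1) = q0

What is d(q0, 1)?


Looking up transition d(q0, 1)

q1


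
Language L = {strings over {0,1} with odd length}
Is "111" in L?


length = 3; 3 mod 2 = 1

Yes, "111" is in L


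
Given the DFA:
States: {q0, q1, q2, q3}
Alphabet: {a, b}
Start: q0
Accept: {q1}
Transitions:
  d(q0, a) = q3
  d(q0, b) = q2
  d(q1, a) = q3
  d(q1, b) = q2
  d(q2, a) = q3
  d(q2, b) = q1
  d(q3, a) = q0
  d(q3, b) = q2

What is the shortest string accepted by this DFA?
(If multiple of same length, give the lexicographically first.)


BFS by string length (lex-first path to each state shown):
  len 0: q0<-""
  len 1: q2<-"b", q3<-"a"
  len 2: q0<-"aa", q1<-"bb", q2<-"ab", q3<-"ba"
Found accept state at length 2.

"bb"


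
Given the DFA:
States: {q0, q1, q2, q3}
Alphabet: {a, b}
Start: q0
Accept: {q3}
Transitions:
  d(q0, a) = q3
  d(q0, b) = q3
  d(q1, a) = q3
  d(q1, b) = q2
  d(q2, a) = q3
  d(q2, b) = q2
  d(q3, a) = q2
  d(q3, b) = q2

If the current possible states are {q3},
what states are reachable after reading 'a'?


Apply transition on 'a' from each current state:
  d(q3, a) = q2

{q2}


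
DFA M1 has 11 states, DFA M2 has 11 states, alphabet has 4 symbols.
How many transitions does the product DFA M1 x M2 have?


Product DFA has 11 * 11 = 121 states.
Each has 4 transitions: 121 * 4 = 484

484


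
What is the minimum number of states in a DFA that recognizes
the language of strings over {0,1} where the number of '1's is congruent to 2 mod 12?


States track (count of '1') mod 12.
Need 12 states: one per remainder 0..11; accept = remainder 2.

12


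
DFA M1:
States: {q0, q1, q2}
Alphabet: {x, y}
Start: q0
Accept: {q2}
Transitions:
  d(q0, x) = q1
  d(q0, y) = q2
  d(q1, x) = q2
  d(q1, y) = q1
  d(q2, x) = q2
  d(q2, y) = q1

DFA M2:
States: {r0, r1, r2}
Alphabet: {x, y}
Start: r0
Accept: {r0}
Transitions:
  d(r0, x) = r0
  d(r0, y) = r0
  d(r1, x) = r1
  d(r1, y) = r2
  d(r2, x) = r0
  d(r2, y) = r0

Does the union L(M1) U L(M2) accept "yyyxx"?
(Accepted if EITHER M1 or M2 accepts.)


M1: final=q2 accepted=True
M2: final=r0 accepted=True

Yes, union accepts


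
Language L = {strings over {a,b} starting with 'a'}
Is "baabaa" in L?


first symbol = 'b'

No, "baabaa" is not in L


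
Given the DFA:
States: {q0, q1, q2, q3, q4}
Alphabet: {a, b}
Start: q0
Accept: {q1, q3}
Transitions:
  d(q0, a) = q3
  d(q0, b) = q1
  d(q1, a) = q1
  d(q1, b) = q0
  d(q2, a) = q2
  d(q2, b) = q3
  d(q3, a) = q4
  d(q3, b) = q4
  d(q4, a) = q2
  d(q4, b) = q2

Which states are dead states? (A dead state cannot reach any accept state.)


Forward reachability from each state:
  q0 -> reaches accept state q1 (live)
  q1 -> reaches accept state q1 (live)
  q2 -> reaches accept state q3 (live)
  q3 -> reaches accept state q3 (live)
  q4 -> reaches accept state q3 (live)

None (all states can reach an accept state)


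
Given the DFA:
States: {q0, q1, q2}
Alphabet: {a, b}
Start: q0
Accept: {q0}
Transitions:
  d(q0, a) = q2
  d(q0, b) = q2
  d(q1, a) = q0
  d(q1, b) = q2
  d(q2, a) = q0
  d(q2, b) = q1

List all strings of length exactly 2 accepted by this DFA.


All strings of length 2: 4 total
Accepted: 2

"aa", "ba"


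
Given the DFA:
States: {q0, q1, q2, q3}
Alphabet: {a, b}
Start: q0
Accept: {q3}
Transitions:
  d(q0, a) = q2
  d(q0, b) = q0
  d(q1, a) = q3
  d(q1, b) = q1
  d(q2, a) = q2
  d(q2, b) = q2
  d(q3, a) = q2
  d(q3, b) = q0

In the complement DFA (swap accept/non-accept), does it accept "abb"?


Trace: q0 -> q2 -> q2 -> q2
Final: q2
Original accept: {q3}
Complement: q2 is not in original accept

Yes, complement accepts (original rejects)


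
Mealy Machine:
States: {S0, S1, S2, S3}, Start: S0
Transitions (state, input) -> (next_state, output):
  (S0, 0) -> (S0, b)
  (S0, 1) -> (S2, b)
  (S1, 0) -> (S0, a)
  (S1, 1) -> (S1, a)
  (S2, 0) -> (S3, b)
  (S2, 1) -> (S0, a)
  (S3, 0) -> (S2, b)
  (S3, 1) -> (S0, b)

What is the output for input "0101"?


Step-by-step:
  (S0, 0) -> (S0, b)
  (S0, 1) -> (S2, b)
  (S2, 0) -> (S3, b)
  (S3, 1) -> (S0, b)

"bbbb"


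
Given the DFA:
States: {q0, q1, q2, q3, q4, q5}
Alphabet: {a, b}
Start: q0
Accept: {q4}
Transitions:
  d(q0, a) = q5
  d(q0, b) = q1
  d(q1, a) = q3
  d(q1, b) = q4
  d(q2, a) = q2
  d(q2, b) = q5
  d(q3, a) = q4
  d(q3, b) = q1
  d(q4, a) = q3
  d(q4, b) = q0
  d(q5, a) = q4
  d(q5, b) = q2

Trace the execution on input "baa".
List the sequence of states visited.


Input: baa
d(q0, b) = q1
d(q1, a) = q3
d(q3, a) = q4


q0 -> q1 -> q3 -> q4


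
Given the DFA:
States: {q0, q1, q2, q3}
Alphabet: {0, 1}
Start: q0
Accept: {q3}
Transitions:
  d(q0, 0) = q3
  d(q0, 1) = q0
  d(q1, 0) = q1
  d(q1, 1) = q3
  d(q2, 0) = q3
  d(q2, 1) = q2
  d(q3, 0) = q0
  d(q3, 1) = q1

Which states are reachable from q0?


BFS from q0:
  layer 0: {q0}
  layer 1: {q3}
  layer 2: {q1}

{q0, q1, q3}


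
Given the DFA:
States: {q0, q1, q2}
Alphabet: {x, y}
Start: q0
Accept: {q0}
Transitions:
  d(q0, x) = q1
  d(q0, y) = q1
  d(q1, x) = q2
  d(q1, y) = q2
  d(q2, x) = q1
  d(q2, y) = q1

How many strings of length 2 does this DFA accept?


Enumerating all length-2 strings:
  "xx" -> q2 [reject]
  "xy" -> q2 [reject]
  "yx" -> q2 [reject]
  "yy" -> q2 [reject]

0 out of 4


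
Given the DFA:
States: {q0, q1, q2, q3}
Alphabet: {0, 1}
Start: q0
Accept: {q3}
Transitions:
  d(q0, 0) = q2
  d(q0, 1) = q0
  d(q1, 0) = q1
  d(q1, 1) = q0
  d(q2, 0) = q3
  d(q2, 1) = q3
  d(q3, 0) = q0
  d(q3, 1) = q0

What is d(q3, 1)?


Looking up transition d(q3, 1)

q0


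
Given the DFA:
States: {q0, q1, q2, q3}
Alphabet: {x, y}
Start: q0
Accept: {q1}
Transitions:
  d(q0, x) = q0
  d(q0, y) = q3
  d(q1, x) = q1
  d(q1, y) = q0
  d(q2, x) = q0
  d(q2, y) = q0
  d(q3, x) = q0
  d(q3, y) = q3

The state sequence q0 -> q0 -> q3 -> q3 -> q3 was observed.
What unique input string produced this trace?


Trace back each transition to find the symbol:
  q0 --[x]--> q0
  q0 --[y]--> q3
  q3 --[y]--> q3
  q3 --[y]--> q3

"xyyy"


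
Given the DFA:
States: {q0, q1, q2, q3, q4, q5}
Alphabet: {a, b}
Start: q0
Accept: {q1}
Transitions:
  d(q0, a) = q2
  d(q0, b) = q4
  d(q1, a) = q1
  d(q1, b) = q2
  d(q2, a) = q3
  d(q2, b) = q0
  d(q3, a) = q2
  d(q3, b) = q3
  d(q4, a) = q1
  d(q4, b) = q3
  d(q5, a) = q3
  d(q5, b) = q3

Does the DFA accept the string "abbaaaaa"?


Trace: q0 -> q2 -> q0 -> q4 -> q1 -> q1 -> q1 -> q1 -> q1
Final state: q1
Accept states: {q1}

Yes, accepted (final state q1 is an accept state)


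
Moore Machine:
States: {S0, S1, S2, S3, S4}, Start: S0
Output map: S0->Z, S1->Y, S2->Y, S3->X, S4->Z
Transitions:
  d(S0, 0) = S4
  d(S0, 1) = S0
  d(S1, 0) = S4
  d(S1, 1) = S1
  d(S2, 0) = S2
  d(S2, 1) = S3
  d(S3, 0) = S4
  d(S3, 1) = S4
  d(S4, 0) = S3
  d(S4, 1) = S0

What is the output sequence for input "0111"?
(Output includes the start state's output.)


Start: S0 (output Z)
  --0--> S4 (output Z)
  --1--> S0 (output Z)
  --1--> S0 (output Z)
  --1--> S0 (output Z)

"ZZZZZ"


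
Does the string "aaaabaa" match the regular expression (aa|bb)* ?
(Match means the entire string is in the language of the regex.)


|string| = 7; first = 'a'; last = 'a'

No, "aaaabaa" does not match (aa|bb)*


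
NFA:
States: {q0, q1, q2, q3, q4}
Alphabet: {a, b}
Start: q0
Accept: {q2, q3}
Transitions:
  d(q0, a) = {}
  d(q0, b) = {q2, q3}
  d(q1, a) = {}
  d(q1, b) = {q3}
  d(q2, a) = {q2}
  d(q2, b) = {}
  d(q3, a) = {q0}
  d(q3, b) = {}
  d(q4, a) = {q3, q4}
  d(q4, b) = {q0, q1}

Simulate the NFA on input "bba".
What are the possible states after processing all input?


Start: {q0}
  --b--> {q2, q3}
  --b--> {}
  --a--> {}

{} (empty set, no valid transitions)


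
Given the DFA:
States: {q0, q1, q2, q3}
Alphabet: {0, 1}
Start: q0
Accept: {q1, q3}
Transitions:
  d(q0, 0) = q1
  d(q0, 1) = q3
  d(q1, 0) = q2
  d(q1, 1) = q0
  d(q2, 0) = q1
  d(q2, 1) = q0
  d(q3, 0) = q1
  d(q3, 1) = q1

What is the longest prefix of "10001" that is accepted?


Run the DFA, marking each prefix where the state is accepting:
  "" -> q0 [reject]
  "1" -> q3 [accept]
  "10" -> q1 [accept]
  "100" -> q2 [reject]
  "1000" -> q1 [accept]
  "10001" -> q0 [reject]

"1000"
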